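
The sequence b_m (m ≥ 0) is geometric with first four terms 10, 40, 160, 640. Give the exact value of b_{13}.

Common ratio r = 4.
b_m = 10·4^(m-0).
b_{13} = 10·4^13 = 671088640.

671088640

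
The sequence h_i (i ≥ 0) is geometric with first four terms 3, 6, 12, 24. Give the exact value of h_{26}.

201326592

Common ratio r = 2.
h_i = 3·2^(i-0).
h_{26} = 3·2^26 = 201326592.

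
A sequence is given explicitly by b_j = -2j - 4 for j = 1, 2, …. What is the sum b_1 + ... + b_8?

Over j = 1..8: Σj = 36.
Total = (-2)·36 + (-4)·8 = -104.

-104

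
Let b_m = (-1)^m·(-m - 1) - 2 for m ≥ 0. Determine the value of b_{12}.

-15

(-1)^12 = 1; -m - 1 at m=12 is -13; so b_{12} = -15.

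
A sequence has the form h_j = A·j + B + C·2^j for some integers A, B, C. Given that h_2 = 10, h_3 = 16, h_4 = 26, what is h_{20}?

1048618

Write the equations: 2A + B + 4C = 10; 3A + B + 8C = 16; 4A + B + 16C = 26.
Subtracting the first from the second: A + 4C = 6.
Subtracting the second from the third: A + 8C = 10.
Solving: C = 1, A = 2, then B = 2.
Therefore h_{20} = 40 + 2 + 1·1048576 = 1048618.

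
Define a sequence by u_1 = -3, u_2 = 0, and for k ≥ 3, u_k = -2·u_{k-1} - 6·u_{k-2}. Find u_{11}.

Step forward from the initial values:
u_3 = 18; u_4 = -36; u_5 = -36; u_6 = 288; u_7 = -360; u_8 = -1008; u_9 = 4176; u_{10} = -2304; u_{11} = -20448.

-20448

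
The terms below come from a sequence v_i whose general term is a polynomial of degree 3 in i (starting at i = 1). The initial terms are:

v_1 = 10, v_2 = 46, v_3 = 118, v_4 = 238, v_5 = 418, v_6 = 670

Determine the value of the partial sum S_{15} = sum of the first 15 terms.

36690

1st diffs: 36, 72, 120, 180, 252.
2nd diffs: 36, 48, 60, 72.
3rd diffs: 12, 12, 12 (constant).
Newton forward-difference form: v_i = 10 + 36·C(i-1,1) + 36·C(i-1,2) + 12·C(i-1,3).
Continuing: …, 1006, 1438, 1978, 2638, …, v_{15} = 8158.
Summing i = 1..15 (15 terms) gives 36690.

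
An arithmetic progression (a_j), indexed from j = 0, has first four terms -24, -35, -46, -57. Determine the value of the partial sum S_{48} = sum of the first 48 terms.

Common difference d = -11.
a_j = -24 + (j - 0)·(-11).
a_{47} = -541; S = 48·(-24 + (-541))/2 = -13560.

-13560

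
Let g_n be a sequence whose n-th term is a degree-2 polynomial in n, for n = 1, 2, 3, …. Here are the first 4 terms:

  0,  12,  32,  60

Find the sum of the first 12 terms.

2552

1st diffs: 12, 20, 28.
2nd diffs: 8, 8 (constant).
Newton forward-difference form: g_n = 12·C(n-1,1) + 8·C(n-1,2).
Continuing: …, 96, 140, 192, 252, …, g_{12} = 572.
Summing n = 1..12 (12 terms) gives 2552.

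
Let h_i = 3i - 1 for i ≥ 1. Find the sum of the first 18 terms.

495

Over i = 1..18: Σi = 171.
Total = (3)·171 + (-1)·18 = 495.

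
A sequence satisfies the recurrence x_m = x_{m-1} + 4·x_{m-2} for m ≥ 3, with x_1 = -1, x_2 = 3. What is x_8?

283

Applying the relation repeatedly:
x_3 = -1  x_4 = 11  x_5 = 7  x_6 = 51  x_7 = 79  x_8 = 283.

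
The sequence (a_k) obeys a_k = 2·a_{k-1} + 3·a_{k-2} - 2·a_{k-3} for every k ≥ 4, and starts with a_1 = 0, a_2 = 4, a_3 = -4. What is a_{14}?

Applying the relation repeatedly:
a_4 = 4, a_5 = -12, a_6 = -4, …, a_{11} = -2484, a_{12} = -6812, a_{13} = -19404, a_{14} = -54276.

-54276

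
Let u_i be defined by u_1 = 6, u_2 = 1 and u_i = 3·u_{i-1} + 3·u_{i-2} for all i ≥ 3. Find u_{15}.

159001461

Iterate the recurrence:
u_3 = 21  u_4 = 66  u_5 = 261  …  u_{12} = 2917701  u_{13} = 11061846  u_{14} = 41938641  u_{15} = 159001461.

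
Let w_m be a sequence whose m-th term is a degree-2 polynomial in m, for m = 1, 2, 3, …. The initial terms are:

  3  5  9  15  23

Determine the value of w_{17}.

1st diffs: 2, 4, 6, 8.
2nd diffs: 2, 2, 2 (constant).
So w_m = m^2 - m + 3.
Evaluating at m = 17 gives w_{17} = 275.

275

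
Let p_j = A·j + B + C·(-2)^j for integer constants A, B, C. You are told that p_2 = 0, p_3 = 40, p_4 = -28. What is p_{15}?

Plug in j = 2, 3, 4: 2A + B + 4C = 0; 3A + B - 8C = 40; 4A + B + 16C = -28.
Subtracting the first from the second: A - 12C = 40.
Subtracting the second from the third: A + 24C = -68.
Solving: C = -3, A = 4, then B = 4.
Therefore p_{15} = 60 + 4 + (-3)·(-32768) = 98368.

98368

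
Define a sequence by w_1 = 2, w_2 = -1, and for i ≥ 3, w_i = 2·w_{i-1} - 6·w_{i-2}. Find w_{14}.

-271552

Iterate the recurrence:
w_3 = -14, w_4 = -22, w_5 = 40, …, w_{11} = 16672, w_{12} = 35744, w_{13} = -28544, w_{14} = -271552.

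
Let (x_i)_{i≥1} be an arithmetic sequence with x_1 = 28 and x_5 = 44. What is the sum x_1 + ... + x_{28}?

2296

Common difference d = (44 - 28) / (5 - 1) = 4.
x_i = 28 + (i - 1)·4.
x_{28} = 136; S = 28·(28 + 136)/2 = 2296.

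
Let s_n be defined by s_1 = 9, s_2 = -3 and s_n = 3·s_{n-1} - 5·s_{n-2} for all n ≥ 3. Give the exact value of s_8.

Applying the relation repeatedly:
s_3 = -54; s_4 = -147; s_5 = -171; s_6 = 222; s_7 = 1521; s_8 = 3453.

3453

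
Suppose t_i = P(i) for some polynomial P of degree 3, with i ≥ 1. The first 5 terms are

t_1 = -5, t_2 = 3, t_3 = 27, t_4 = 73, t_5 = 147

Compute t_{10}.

1147

1st diffs: 8, 24, 46, 74.
2nd diffs: 16, 22, 28.
3rd diffs: 6, 6 (constant).
Newton forward-difference form: t_i = -5 + 8·C(i-1,1) + 16·C(i-1,2) + 6·C(i-1,3).
At i = 10: i-1 = 9, so t_{10} = -5 + 72 + 576 + 504 = 1147.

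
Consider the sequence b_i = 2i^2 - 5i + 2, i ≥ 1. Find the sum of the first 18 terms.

3399

Over i = 1..18: Σi = 171, Σi² = 2109.
Total = (2)·2109 + (-5)·171 + (2)·18 = 3399.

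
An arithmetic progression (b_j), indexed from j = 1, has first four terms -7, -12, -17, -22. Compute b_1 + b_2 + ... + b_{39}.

-3978

Common difference d = -5.
b_j = -7 + (j - 1)·(-5).
b_{39} = -197; S = 39·(-7 + (-197))/2 = -3978.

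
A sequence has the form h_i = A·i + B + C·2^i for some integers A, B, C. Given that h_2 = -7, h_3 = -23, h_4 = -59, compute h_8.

-1243

The three given values yield: 2A + B + 4C = -7; 3A + B + 8C = -23; 4A + B + 16C = -59.
Subtracting the first from the second: A + 4C = -16.
Subtracting the second from the third: A + 8C = -36.
Solving: C = -5, A = 4, then B = 5.
Therefore h_8 = 32 + 5 + (-5)·256 = -1243.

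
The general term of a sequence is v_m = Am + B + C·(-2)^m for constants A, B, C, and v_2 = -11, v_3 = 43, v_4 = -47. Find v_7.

At m = 2, 3, 4: 2A + B + 4C = -11; 3A + B - 8C = 43; 4A + B + 16C = -47.
Subtracting the first from the second: A - 12C = 54.
Subtracting the second from the third: A + 24C = -90.
Solving: C = -4, A = 6, then B = -7.
Therefore v_7 = 42 + (-7) + (-4)·(-128) = 547.

547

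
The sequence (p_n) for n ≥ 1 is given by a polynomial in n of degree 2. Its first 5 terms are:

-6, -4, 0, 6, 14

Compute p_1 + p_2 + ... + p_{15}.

1st diffs: 2, 4, 6, 8.
2nd diffs: 2, 2, 2 (constant).
Newton forward-difference form: p_n = -6 + 2·C(n-1,1) + 2·C(n-1,2).
Continuing: …, 24, 36, 50, 66, …, p_{15} = 204.
Summing n = 1..15 (15 terms) gives 1030.

1030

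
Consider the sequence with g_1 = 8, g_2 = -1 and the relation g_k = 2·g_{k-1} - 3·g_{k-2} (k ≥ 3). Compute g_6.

Step forward from the initial values:
g_3 = -26  g_4 = -49  g_5 = -20  g_6 = 107.

107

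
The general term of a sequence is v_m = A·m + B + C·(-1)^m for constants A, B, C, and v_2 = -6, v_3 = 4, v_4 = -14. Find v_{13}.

-36

The three given values yield: 2A + B + C = -6; 3A + B - C = 4; 4A + B + C = -14.
Subtracting the first from the second: A - 2C = 10.
Subtracting the second from the third: A + 2C = -18.
Solving: C = -7, A = -4, then B = 9.
Therefore v_{13} = -52 + 9 + (-7)·(-1) = -36.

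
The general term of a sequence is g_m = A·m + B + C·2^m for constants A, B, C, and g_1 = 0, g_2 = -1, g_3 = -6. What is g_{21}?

The three given values yield: A + B + 2C = 0; 2A + B + 4C = -1; 3A + B + 8C = -6.
Subtracting the first from the second: A + 2C = -1.
Subtracting the second from the third: A + 4C = -5.
Solving: C = -2, A = 3, then B = 1.
So g_m = 3·m + 1 + (-2)·2^m; at m=21 this is -4194240.

-4194240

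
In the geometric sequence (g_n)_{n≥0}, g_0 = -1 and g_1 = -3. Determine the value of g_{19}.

Common ratio r = 3.
g_n = (-1)·3^(n-0).
g_{19} = (-1)·3^19 = -1162261467.

-1162261467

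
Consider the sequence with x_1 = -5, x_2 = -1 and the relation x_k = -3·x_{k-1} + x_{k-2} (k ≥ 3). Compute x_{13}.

-240125

x_3 = -2, x_4 = 5, x_5 = -17, …, x_{10} = 6665, x_{11} = -22013, x_{12} = 72704, x_{13} = -240125.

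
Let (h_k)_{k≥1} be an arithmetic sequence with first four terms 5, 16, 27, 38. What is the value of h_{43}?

467

Common difference d = 11.
h_k = 5 + (k - 1)·11.
h_{43} = 5 + 42·11 = 467.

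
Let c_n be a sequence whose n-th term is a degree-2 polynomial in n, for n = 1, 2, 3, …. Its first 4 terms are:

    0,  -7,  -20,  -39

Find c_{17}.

-832

1st diffs: -7, -13, -19.
2nd diffs: -6, -6 (constant).
Newton forward-difference form: c_n = (-7)·C(n-1,1) + (-6)·C(n-1,2).
At n = 17: n-1 = 16, so c_{17} = -112 - 720 = -832.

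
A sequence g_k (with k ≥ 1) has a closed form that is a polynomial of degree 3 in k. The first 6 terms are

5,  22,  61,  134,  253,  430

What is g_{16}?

1st diffs: 17, 39, 73, 119, 177.
2nd diffs: 22, 34, 46, 58.
3rd diffs: 12, 12, 12 (constant).
So g_k = 2k^3 - k^2 + 6k - 2.
Evaluating at k = 16 gives g_{16} = 8030.

8030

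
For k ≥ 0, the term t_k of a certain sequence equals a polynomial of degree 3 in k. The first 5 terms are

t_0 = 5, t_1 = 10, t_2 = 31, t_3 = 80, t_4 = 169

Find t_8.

1165

1st diffs: 5, 21, 49, 89.
2nd diffs: 16, 28, 40.
3rd diffs: 12, 12 (constant).
Newton forward-difference form: t_k = 5 + 5·C(k,1) + 16·C(k,2) + 12·C(k,3).
At k = 8: k = 8, so t_8 = 5 + 40 + 448 + 672 = 1165.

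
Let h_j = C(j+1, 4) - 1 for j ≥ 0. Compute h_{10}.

329

C(11, 4) = 330, so h_{10} = 329.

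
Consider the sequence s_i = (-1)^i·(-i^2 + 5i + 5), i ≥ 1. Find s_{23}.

409

(-1)^23 = -1; -i^2 + 5i + 5 at i=23 is -409; so s_{23} = 409.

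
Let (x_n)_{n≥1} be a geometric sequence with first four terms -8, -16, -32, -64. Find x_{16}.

Common ratio r = 2.
x_n = (-8)·2^(n-1).
x_{16} = (-8)·2^15 = -262144.

-262144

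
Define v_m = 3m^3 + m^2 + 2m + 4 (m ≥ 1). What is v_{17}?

15066

v_{17} = 3·17^3 + 1·17^2 + 2·17 + 4 = 15066.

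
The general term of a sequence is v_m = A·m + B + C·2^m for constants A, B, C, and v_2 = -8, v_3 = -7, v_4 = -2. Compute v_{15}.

Write the equations: 2A + B + 4C = -8; 3A + B + 8C = -7; 4A + B + 16C = -2.
Subtracting the first from the second: A + 4C = 1.
Subtracting the second from the third: A + 8C = 5.
Solving: C = 1, A = -3, then B = -6.
Therefore v_{15} = -45 + (-6) + 1·32768 = 32717.

32717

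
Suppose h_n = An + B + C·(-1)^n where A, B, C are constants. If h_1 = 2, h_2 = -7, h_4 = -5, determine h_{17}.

18

The three given values yield: A + B - C = 2; 2A + B + C = -7; 4A + B + C = -5.
Subtracting the first from the second: A + 2C = -9.
Subtracting the second from the third: 2A = 2.
Solving: C = -5, A = 1, then B = -4.
Hence h_{17} = 1·17 + (-4) + (-5)·(-1) = 18.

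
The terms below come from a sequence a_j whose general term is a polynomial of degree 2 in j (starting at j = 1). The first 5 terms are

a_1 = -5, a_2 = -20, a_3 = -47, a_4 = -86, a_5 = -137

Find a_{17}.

1st diffs: -15, -27, -39, -51.
2nd diffs: -12, -12, -12 (constant).
Newton forward-difference form: a_j = -5 + (-15)·C(j-1,1) + (-12)·C(j-1,2).
At j = 17: j-1 = 16, so a_{17} = -5 - 240 - 1440 = -1685.

-1685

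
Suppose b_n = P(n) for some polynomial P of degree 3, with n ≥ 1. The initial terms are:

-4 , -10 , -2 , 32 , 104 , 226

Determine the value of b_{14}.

1st diffs: -6, 8, 34, 72, 122.
2nd diffs: 14, 26, 38, 50.
3rd diffs: 12, 12, 12 (constant).
So b_n = 2n^3 - 5n^2 - 5n + 4.
Evaluating at n = 14 gives b_{14} = 4442.

4442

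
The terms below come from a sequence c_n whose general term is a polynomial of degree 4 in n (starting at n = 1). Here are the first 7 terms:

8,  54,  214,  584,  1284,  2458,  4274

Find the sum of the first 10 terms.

42038

1st diffs: 46, 160, 370, 700, 1174, 1816.
2nd diffs: 114, 210, 330, 474, 642.
3rd diffs: 96, 120, 144, 168.
4th diffs: 24, 24, 24 (constant).
Newton forward-difference form: c_n = 8 + 46·C(n-1,1) + 114·C(n-1,2) + 96·C(n-1,3) + 24·C(n-1,4).
Continuing: 6924, 10624, 15614.
Summing n = 1..10 (10 terms) gives 42038.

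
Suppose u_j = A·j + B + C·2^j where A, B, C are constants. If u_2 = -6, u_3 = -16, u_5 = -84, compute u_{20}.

-3145686

Write the equations: 2A + B + 4C = -6; 3A + B + 8C = -16; 5A + B + 32C = -84.
Subtracting the first from the second: A + 4C = -10.
Subtracting the second from the third: 2A + 24C = -68.
Solving: C = -3, A = 2, then B = 2.
Therefore u_{20} = 40 + 2 + (-3)·1048576 = -3145686.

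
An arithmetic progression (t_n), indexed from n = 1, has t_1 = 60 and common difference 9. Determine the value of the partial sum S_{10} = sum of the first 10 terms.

t_n = 60 + (n - 1)·9.
t_{10} = 141; S = 10·(60 + 141)/2 = 1005.

1005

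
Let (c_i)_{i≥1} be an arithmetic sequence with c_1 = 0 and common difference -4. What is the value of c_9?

c_i = 0 + (i - 1)·(-4).
c_9 = 0 + 8·(-4) = -32.

-32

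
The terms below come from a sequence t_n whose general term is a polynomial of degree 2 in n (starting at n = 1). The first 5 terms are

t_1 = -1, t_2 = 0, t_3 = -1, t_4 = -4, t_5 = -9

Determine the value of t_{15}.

1st diffs: 1, -1, -3, -5.
2nd diffs: -2, -2, -2 (constant).
Newton forward-difference form: t_n = -1 + 1·C(n-1,1) + (-2)·C(n-1,2).
At n = 15: n-1 = 14, so t_{15} = -1 + 14 - 182 = -169.

-169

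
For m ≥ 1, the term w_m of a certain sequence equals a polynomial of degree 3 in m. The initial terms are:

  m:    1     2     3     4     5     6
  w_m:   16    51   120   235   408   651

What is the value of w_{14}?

1st diffs: 35, 69, 115, 173, 243.
2nd diffs: 34, 46, 58, 70.
3rd diffs: 12, 12, 12 (constant).
So w_m = 2m^3 + 5m^2 + 6m + 3.
Evaluating at m = 14 gives w_{14} = 6555.

6555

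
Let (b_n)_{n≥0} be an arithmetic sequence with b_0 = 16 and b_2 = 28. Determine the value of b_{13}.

Common difference d = (28 - 16) / (2 - 0) = 6.
b_n = 16 + (n - 0)·6.
b_{13} = 16 + 13·6 = 94.

94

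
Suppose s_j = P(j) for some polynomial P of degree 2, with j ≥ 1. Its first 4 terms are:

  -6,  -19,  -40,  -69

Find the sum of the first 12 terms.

-2690

1st diffs: -13, -21, -29.
2nd diffs: -8, -8 (constant).
Newton forward-difference form: s_j = -6 + (-13)·C(j-1,1) + (-8)·C(j-1,2).
Continuing: …, -106, -151, -204, -265, …, s_{12} = -589.
Summing j = 1..12 (12 terms) gives -2690.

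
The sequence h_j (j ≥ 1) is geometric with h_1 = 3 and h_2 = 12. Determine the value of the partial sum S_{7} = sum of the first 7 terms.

16383

Common ratio r = 4.
h_j = 3·4^(j-1).
S = 3·(4^7 - 1)/(4 - 1) = 3·(16384 - 1)/(3) = 16383.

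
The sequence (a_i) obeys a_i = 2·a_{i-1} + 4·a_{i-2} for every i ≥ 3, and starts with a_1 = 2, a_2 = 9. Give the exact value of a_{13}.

3383296

a_3 = 26; a_4 = 88; a_5 = 280; …; a_{10} = 99840; a_{11} = 323072; a_{12} = 1045504; a_{13} = 3383296.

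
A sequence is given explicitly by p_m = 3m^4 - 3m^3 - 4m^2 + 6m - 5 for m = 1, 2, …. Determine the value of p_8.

10539

p_8 = 3·8^4 - 3·8^3 - 4·8^2 + 6·8 - 5 = 10539.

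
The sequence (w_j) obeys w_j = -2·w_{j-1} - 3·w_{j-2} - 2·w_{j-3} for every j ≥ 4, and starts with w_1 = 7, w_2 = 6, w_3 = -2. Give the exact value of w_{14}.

-204

w_4 = -28  w_5 = 50  w_6 = -12  …  w_{11} = 106  w_{12} = 380  w_{13} = -574  w_{14} = -204.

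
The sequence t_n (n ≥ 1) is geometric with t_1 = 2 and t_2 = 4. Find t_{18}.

262144

Common ratio r = 2.
t_n = 2·2^(n-1).
t_{18} = 2·2^17 = 262144.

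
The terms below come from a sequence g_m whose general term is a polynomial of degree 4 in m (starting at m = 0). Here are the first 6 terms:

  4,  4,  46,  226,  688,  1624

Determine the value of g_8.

9916

1st diffs: 0, 42, 180, 462, 936.
2nd diffs: 42, 138, 282, 474.
3rd diffs: 96, 144, 192.
4th diffs: 48, 48 (constant).
Newton forward-difference form: g_m = 4 + 42·C(m,2) + 96·C(m,3) + 48·C(m,4).
At m = 8: m = 8, so g_8 = 4 + 1176 + 5376 + 3360 = 9916.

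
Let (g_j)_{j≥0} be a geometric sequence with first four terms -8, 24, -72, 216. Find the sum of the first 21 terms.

-20920706408

Common ratio r = -3.
g_j = (-8)·(-3)^(j-0).
S = (-8)·((-3)^21 - 1)/(-3 - 1) = (-8)·(-10460353203 - 1)/(-4) = -20920706408.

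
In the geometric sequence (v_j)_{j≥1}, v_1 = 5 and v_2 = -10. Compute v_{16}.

Common ratio r = -2.
v_j = 5·(-2)^(j-1).
v_{16} = 5·(-2)^15 = -163840.

-163840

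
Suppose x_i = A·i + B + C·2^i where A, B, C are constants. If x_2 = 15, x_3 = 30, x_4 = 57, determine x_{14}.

The three given values yield: 2A + B + 4C = 15; 3A + B + 8C = 30; 4A + B + 16C = 57.
Subtracting the first from the second: A + 4C = 15.
Subtracting the second from the third: A + 8C = 27.
Solving: C = 3, A = 3, then B = -3.
So x_i = 3·i + (-3) + 3·2^i; at i=14 this is 49191.

49191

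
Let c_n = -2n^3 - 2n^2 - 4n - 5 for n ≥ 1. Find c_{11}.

-2953

c_{11} = -2·11^3 - 2·11^2 - 4·11 - 5 = -2953.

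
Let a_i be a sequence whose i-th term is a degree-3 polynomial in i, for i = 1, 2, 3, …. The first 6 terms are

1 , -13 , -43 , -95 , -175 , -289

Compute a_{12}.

-2023

1st diffs: -14, -30, -52, -80, -114.
2nd diffs: -16, -22, -28, -34.
3rd diffs: -6, -6, -6 (constant).
Newton forward-difference form: a_i = 1 + (-14)·C(i-1,1) + (-16)·C(i-1,2) + (-6)·C(i-1,3).
At i = 12: i-1 = 11, so a_{12} = 1 - 154 - 880 - 990 = -2023.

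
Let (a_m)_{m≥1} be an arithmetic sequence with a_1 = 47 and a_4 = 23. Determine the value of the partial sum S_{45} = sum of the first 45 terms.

Common difference d = (23 - 47) / (4 - 1) = -8.
a_m = 47 + (m - 1)·(-8).
a_{45} = -305; S = 45·(47 + (-305))/2 = -5805.

-5805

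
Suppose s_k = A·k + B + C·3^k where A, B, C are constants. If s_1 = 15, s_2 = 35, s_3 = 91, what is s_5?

743

The three given values yield: A + B + 3C = 15; 2A + B + 9C = 35; 3A + B + 27C = 91.
Subtracting the first from the second: A + 6C = 20.
Subtracting the second from the third: A + 18C = 56.
Solving: C = 3, A = 2, then B = 4.
Hence s_5 = 2·5 + 4 + 3·243 = 743.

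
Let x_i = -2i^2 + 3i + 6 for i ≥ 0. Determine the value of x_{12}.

-246

x_{12} = -2·12^2 + 3·12 + 6 = -246.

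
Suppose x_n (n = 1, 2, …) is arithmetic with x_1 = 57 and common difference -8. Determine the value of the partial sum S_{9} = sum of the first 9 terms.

x_n = 57 + (n - 1)·(-8).
x_9 = -7; S = 9·(57 + (-7))/2 = 225.

225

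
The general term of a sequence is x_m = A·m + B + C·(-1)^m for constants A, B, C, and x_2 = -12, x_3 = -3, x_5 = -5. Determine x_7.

Plug in m = 2, 3, 5: 2A + B + C = -12; 3A + B - C = -3; 5A + B - C = -5.
Subtracting the first from the second: A - 2C = 9.
Subtracting the second from the third: 2A = -2.
Solving: C = -5, A = -1, then B = -5.
So x_m = -1·m + (-5) + (-5)·(-1)^m; at m=7 this is -7.

-7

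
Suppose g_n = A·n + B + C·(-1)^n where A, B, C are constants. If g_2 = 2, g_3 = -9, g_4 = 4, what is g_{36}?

36

Write the equations: 2A + B + C = 2; 3A + B - C = -9; 4A + B + C = 4.
Subtracting the first from the second: A - 2C = -11.
Subtracting the second from the third: A + 2C = 13.
Solving: C = 6, A = 1, then B = -6.
Therefore g_{36} = 36 + (-6) + 6·1 = 36.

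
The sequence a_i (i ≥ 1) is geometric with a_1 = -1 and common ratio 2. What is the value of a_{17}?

-65536

a_i = (-1)·2^(i-1).
a_{17} = (-1)·2^16 = -65536.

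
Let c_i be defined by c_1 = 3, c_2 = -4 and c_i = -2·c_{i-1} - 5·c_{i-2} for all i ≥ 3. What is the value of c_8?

-226

Step forward from the initial values:
c_3 = -7;  c_4 = 34;  c_5 = -33;  c_6 = -104;  c_7 = 373;  c_8 = -226.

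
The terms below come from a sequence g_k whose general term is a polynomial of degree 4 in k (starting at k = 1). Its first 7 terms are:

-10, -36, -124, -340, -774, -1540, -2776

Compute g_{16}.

1st diffs: -26, -88, -216, -434, -766, -1236.
2nd diffs: -62, -128, -218, -332, -470.
3rd diffs: -66, -90, -114, -138.
4th diffs: -24, -24, -24 (constant).
So g_k = -k^4 - k^3 - 4k - 4.
Evaluating at k = 16 gives g_{16} = -69700.

-69700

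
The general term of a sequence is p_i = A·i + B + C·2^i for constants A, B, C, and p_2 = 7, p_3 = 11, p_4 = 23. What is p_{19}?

Plug in i = 2, 3, 4: 2A + B + 4C = 7; 3A + B + 8C = 11; 4A + B + 16C = 23.
Subtracting the first from the second: A + 4C = 4.
Subtracting the second from the third: A + 8C = 12.
Solving: C = 2, A = -4, then B = 7.
So p_i = -4·i + 7 + 2·2^i; at i=19 this is 1048507.

1048507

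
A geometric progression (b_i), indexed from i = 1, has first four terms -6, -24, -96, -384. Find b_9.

-393216

Common ratio r = 4.
b_i = (-6)·4^(i-1).
b_9 = (-6)·4^8 = -393216.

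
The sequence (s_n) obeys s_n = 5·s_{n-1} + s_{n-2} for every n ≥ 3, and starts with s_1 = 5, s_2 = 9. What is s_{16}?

99526390859

s_3 = 50  s_4 = 259  s_5 = 1345  …  s_{13} = 710866525  s_{14} = 3691233009  s_{15} = 19167031570  s_{16} = 99526390859.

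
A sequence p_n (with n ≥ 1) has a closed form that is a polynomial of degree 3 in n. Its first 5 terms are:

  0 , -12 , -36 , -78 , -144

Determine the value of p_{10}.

-1044

1st diffs: -12, -24, -42, -66.
2nd diffs: -12, -18, -24.
3rd diffs: -6, -6 (constant).
Newton forward-difference form: p_n = (-12)·C(n-1,1) + (-12)·C(n-1,2) + (-6)·C(n-1,3).
At n = 10: n-1 = 9, so p_{10} = -108 - 432 - 504 = -1044.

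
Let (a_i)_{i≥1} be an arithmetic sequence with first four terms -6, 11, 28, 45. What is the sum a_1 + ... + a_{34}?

9333

Common difference d = 17.
a_i = -6 + (i - 1)·17.
a_{34} = 555; S = 34·(-6 + 555)/2 = 9333.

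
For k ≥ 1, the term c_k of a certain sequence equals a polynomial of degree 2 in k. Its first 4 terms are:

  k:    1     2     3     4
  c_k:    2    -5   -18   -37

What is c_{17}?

1st diffs: -7, -13, -19.
2nd diffs: -6, -6 (constant).
Newton forward-difference form: c_k = 2 + (-7)·C(k-1,1) + (-6)·C(k-1,2).
At k = 17: k-1 = 16, so c_{17} = 2 - 112 - 720 = -830.

-830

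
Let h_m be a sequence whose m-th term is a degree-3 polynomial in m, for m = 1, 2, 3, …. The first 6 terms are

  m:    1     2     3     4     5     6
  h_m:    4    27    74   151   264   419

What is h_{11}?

1st diffs: 23, 47, 77, 113, 155.
2nd diffs: 24, 30, 36, 42.
3rd diffs: 6, 6, 6 (constant).
So h_m = m^3 + 6m^2 - 2m - 1.
Evaluating at m = 11 gives h_{11} = 2034.

2034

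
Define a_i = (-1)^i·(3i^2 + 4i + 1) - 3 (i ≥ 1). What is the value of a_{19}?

-1163

(-1)^19 = -1; 3i^2 + 4i + 1 at i=19 is 1160; so a_{19} = -1163.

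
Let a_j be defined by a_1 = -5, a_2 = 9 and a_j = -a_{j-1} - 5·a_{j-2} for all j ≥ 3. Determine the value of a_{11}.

-17099

a_3 = 16  a_4 = -61  a_5 = -19  a_6 = 324  a_7 = -229  a_8 = -1391  a_9 = 2536  a_{10} = 4419  a_{11} = -17099.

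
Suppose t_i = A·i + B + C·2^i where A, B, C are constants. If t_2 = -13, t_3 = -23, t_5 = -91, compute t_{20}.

The three given values yield: 2A + B + 4C = -13; 3A + B + 8C = -23; 5A + B + 32C = -91.
Subtracting the first from the second: A + 4C = -10.
Subtracting the second from the third: 2A + 24C = -68.
Solving: C = -3, A = 2, then B = -5.
So t_i = 2·i + (-5) + (-3)·2^i; at i=20 this is -3145693.

-3145693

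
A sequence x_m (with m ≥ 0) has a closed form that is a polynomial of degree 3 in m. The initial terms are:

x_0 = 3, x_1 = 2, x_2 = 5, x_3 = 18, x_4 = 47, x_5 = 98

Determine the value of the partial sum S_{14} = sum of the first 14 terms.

1st diffs: -1, 3, 13, 29, 51.
2nd diffs: 4, 10, 16, 22.
3rd diffs: 6, 6, 6 (constant).
So x_m = m^3 - m^2 - m + 3.
Continuing: …, 177, 290, 443, 642, …, x_{13} = 2018.
Summing m = 0..13 (14 terms) gives 7413.

7413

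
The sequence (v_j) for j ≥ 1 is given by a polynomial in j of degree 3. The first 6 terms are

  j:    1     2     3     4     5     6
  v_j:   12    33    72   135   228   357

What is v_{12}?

1st diffs: 21, 39, 63, 93, 129.
2nd diffs: 18, 24, 30, 36.
3rd diffs: 6, 6, 6 (constant).
Newton forward-difference form: v_j = 12 + 21·C(j-1,1) + 18·C(j-1,2) + 6·C(j-1,3).
At j = 12: j-1 = 11, so v_{12} = 12 + 231 + 990 + 990 = 2223.

2223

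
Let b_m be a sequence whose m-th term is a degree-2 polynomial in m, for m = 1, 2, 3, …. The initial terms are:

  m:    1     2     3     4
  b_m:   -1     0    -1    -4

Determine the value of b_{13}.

-121

1st diffs: 1, -1, -3.
2nd diffs: -2, -2 (constant).
So b_m = -m^2 + 4m - 4.
Evaluating at m = 13 gives b_{13} = -121.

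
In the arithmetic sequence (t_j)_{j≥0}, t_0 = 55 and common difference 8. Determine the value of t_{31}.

t_j = 55 + (j - 0)·8.
t_{31} = 55 + 31·8 = 303.

303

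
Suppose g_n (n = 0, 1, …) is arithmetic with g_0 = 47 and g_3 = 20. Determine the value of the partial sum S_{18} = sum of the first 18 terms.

-531

Common difference d = (20 - 47) / (3 - 0) = -9.
g_n = 47 + (n - 0)·(-9).
g_{17} = -106; S = 18·(47 + (-106))/2 = -531.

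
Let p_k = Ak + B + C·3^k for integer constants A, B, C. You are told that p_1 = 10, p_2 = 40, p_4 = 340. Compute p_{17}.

516560746

Plug in k = 1, 2, 4: A + B + 3C = 10; 2A + B + 9C = 40; 4A + B + 81C = 340.
Subtracting the first from the second: A + 6C = 30.
Subtracting the second from the third: 2A + 72C = 300.
Solving: C = 4, A = 6, then B = -8.
So p_k = 6·k + (-8) + 4·3^k; at k=17 this is 516560746.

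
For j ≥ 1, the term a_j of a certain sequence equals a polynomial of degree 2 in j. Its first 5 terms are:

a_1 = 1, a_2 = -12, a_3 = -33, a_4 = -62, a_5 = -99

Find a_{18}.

-1308

1st diffs: -13, -21, -29, -37.
2nd diffs: -8, -8, -8 (constant).
So a_j = -4j^2 - j + 6.
Evaluating at j = 18 gives a_{18} = -1308.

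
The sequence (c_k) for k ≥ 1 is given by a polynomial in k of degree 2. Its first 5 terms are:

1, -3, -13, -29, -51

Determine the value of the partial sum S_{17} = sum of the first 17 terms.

-4607

1st diffs: -4, -10, -16, -22.
2nd diffs: -6, -6, -6 (constant).
Newton forward-difference form: c_k = 1 + (-4)·C(k-1,1) + (-6)·C(k-1,2).
Continuing: …, -79, -113, -153, -199, …, c_{17} = -783.
Summing k = 1..17 (17 terms) gives -4607.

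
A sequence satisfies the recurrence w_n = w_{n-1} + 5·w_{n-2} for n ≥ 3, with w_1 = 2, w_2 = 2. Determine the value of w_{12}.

97152

Applying the relation repeatedly:
w_3 = 12  w_4 = 22  w_5 = 82  w_6 = 192  w_7 = 602  w_8 = 1562  w_9 = 4572  w_{10} = 12382  w_{11} = 35242  w_{12} = 97152.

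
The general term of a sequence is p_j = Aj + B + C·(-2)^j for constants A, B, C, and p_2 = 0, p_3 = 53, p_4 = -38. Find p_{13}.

The three given values yield: 2A + B + 4C = 0; 3A + B - 8C = 53; 4A + B + 16C = -38.
Subtracting the first from the second: A - 12C = 53.
Subtracting the second from the third: A + 24C = -91.
Solving: C = -4, A = 5, then B = 6.
Therefore p_{13} = 65 + 6 + (-4)·(-8192) = 32839.

32839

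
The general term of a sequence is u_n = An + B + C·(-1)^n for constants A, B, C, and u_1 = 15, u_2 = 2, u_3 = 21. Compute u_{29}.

99

Write the equations: A + B - C = 15; 2A + B + C = 2; 3A + B - C = 21.
Subtracting the first from the second: A + 2C = -13.
Subtracting the second from the third: A - 2C = 19.
Solving: C = -8, A = 3, then B = 4.
Hence u_{29} = 3·29 + 4 + (-8)·(-1) = 99.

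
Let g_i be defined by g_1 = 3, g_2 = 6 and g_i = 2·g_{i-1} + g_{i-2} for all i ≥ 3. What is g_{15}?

585075

g_3 = 15  g_4 = 36  g_5 = 87  …  g_{12} = 41580  g_{13} = 100383  g_{14} = 242346  g_{15} = 585075.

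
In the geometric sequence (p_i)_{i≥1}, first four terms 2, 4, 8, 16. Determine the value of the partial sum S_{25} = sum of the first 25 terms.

Common ratio r = 2.
p_i = 2·2^(i-1).
S = 2·(2^25 - 1)/(2 - 1) = 2·(33554432 - 1)/(1) = 67108862.

67108862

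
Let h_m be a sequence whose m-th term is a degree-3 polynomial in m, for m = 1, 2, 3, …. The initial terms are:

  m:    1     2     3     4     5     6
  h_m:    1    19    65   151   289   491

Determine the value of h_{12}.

1st diffs: 18, 46, 86, 138, 202.
2nd diffs: 28, 40, 52, 64.
3rd diffs: 12, 12, 12 (constant).
Newton forward-difference form: h_m = 1 + 18·C(m-1,1) + 28·C(m-1,2) + 12·C(m-1,3).
At m = 12: m-1 = 11, so h_{12} = 1 + 198 + 1540 + 1980 = 3719.

3719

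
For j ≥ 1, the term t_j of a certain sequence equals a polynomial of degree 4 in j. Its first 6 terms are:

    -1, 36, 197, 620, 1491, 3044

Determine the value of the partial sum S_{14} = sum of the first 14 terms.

1st diffs: 37, 161, 423, 871, 1553.
2nd diffs: 124, 262, 448, 682.
3rd diffs: 138, 186, 234.
4th diffs: 48, 48 (constant).
Newton forward-difference form: t_j = -1 + 37·C(j-1,1) + 124·C(j-1,2) + 138·C(j-1,3) + 48·C(j-1,4).
Continuing: …, 5561, 9372, 14855, 22436, …, t_{14} = 83940.
Summing j = 1..14 (14 terms) gives 282723.

282723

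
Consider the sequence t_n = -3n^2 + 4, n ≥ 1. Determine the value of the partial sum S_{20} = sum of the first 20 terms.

-8530

Over n = 1..20: Σn = 210, Σn² = 2870.
Total = (-3)·2870 + (4)·20 = -8530.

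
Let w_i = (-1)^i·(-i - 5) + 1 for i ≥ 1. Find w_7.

13

(-1)^7 = -1; -i - 5 at i=7 is -12; so w_7 = 13.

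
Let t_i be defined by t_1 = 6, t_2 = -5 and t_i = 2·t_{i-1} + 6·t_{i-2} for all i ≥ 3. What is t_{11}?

382880

Applying the relation repeatedly:
t_3 = 26, t_4 = 22, t_5 = 200, t_6 = 532, t_7 = 2264, t_8 = 7720, t_9 = 29024, t_{10} = 104368, t_{11} = 382880.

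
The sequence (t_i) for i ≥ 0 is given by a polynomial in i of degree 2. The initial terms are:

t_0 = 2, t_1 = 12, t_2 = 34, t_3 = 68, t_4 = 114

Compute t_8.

1st diffs: 10, 22, 34, 46.
2nd diffs: 12, 12, 12 (constant).
So t_i = 6i^2 + 4i + 2.
Evaluating at i = 8 gives t_8 = 418.

418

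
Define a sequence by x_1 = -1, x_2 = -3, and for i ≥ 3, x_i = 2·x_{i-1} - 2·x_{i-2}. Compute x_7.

16

Compute successive terms:
x_3 = -4; x_4 = -2; x_5 = 4; x_6 = 12; x_7 = 16.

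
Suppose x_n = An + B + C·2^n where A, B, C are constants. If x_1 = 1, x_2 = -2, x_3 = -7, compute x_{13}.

-8201

Plug in n = 1, 2, 3: A + B + 2C = 1; 2A + B + 4C = -2; 3A + B + 8C = -7.
Subtracting the first from the second: A + 2C = -3.
Subtracting the second from the third: A + 4C = -5.
Solving: C = -1, A = -1, then B = 4.
Therefore x_{13} = -13 + 4 + (-1)·8192 = -8201.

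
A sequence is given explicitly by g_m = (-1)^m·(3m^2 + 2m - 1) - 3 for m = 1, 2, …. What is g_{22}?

(-1)^22 = 1; 3m^2 + 2m - 1 at m=22 is 1495; so g_{22} = 1492.

1492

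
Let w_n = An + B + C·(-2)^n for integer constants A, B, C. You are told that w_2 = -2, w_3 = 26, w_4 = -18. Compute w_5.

Plug in n = 2, 3, 4: 2A + B + 4C = -2; 3A + B - 8C = 26; 4A + B + 16C = -18.
Subtracting the first from the second: A - 12C = 28.
Subtracting the second from the third: A + 24C = -44.
Solving: C = -2, A = 4, then B = -2.
Hence w_5 = 4·5 + (-2) + (-2)·(-32) = 82.

82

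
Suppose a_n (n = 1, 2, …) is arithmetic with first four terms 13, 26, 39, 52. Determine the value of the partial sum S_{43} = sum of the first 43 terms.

Common difference d = 13.
a_n = 13 + (n - 1)·13.
a_{43} = 559; S = 43·(13 + 559)/2 = 12298.

12298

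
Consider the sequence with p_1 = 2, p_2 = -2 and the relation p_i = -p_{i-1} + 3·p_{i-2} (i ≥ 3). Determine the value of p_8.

p_3 = 8, p_4 = -14, p_5 = 38, p_6 = -80, p_7 = 194, p_8 = -434.

-434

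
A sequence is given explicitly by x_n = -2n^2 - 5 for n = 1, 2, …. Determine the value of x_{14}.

x_{14} = -2·14^2 - 5 = -397.

-397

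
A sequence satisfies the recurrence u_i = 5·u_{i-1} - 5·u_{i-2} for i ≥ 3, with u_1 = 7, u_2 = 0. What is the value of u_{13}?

Compute successive terms:
u_3 = -35;  u_4 = -175;  u_5 = -700;  …;  u_{10} = -459375;  u_{11} = -1662500;  u_{12} = -6015625;  u_{13} = -21765625.

-21765625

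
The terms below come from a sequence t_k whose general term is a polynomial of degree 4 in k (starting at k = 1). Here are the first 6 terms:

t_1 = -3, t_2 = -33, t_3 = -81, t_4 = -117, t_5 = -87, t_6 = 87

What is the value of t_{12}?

11547

1st diffs: -30, -48, -36, 30, 174.
2nd diffs: -18, 12, 66, 144.
3rd diffs: 30, 54, 78.
4th diffs: 24, 24 (constant).
Newton forward-difference form: t_k = -3 + (-30)·C(k-1,1) + (-18)·C(k-1,2) + 30·C(k-1,3) + 24·C(k-1,4).
At k = 12: k-1 = 11, so t_{12} = -3 - 330 - 990 + 4950 + 7920 = 11547.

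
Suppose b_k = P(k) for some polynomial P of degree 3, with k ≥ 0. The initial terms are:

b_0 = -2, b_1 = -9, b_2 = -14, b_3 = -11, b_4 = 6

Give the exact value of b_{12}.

1366

1st diffs: -7, -5, 3, 17.
2nd diffs: 2, 8, 14.
3rd diffs: 6, 6 (constant).
Newton forward-difference form: b_k = -2 + (-7)·C(k,1) + 2·C(k,2) + 6·C(k,3).
At k = 12: k = 12, so b_{12} = -2 - 84 + 132 + 1320 = 1366.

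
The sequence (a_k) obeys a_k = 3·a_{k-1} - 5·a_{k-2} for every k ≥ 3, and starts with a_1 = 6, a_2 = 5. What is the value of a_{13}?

Compute successive terms:
a_3 = -15, a_4 = -70, a_5 = -135, …, a_{10} = -430, a_{11} = -15615, a_{12} = -44695, a_{13} = -56010.

-56010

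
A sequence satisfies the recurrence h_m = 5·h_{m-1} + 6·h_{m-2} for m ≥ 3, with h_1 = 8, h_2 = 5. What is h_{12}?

673765955

Step forward from the initial values:
h_3 = 73  h_4 = 395  h_5 = 2413  h_6 = 14435  h_7 = 86653  h_8 = 519875  h_9 = 3119293  h_{10} = 18715715  h_{11} = 112294333  h_{12} = 673765955.
(Characteristic roots are 6 and -1.)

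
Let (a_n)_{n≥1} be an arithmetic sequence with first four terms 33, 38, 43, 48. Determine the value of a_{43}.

243

Common difference d = 5.
a_n = 33 + (n - 1)·5.
a_{43} = 33 + 42·5 = 243.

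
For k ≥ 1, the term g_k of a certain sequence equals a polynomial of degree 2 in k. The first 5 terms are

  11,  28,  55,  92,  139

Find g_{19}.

1847

1st diffs: 17, 27, 37, 47.
2nd diffs: 10, 10, 10 (constant).
Newton forward-difference form: g_k = 11 + 17·C(k-1,1) + 10·C(k-1,2).
At k = 19: k-1 = 18, so g_{19} = 11 + 306 + 1530 = 1847.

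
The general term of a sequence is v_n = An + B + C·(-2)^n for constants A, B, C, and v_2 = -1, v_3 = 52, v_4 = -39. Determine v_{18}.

Plug in n = 2, 3, 4: 2A + B + 4C = -1; 3A + B - 8C = 52; 4A + B + 16C = -39.
Subtracting the first from the second: A - 12C = 53.
Subtracting the second from the third: A + 24C = -91.
Solving: C = -4, A = 5, then B = 5.
Hence v_{18} = 5·18 + 5 + (-4)·262144 = -1048481.

-1048481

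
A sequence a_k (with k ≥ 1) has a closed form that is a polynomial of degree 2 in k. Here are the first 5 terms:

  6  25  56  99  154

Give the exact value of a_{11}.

1st diffs: 19, 31, 43, 55.
2nd diffs: 12, 12, 12 (constant).
So a_k = 6k^2 + k - 1.
Evaluating at k = 11 gives a_{11} = 736.

736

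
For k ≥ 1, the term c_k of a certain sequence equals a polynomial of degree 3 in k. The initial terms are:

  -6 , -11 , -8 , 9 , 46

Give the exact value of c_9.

1st diffs: -5, 3, 17, 37.
2nd diffs: 8, 14, 20.
3rd diffs: 6, 6 (constant).
Newton forward-difference form: c_k = -6 + (-5)·C(k-1,1) + 8·C(k-1,2) + 6·C(k-1,3).
At k = 9: k-1 = 8, so c_9 = -6 - 40 + 224 + 336 = 514.

514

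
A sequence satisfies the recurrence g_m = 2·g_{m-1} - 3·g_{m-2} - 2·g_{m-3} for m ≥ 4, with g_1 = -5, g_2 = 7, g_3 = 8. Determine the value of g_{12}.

Applying the relation repeatedly:
g_4 = 5  g_5 = -28  g_6 = -87  g_7 = -100  g_8 = 117  g_9 = 708  g_{10} = 1265  g_{11} = 172  g_{12} = -4867.

-4867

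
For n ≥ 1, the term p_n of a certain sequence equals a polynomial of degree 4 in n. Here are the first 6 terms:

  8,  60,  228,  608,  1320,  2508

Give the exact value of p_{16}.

1st diffs: 52, 168, 380, 712, 1188.
2nd diffs: 116, 212, 332, 476.
3rd diffs: 96, 120, 144.
4th diffs: 24, 24 (constant).
So p_n = n^4 + 6n^3 - 3n^2 + 4n.
Evaluating at n = 16 gives p_{16} = 89408.

89408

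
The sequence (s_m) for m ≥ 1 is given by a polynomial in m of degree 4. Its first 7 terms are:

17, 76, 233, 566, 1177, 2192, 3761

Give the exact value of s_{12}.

1st diffs: 59, 157, 333, 611, 1015, 1569.
2nd diffs: 98, 176, 278, 404, 554.
3rd diffs: 78, 102, 126, 150.
4th diffs: 24, 24, 24 (constant).
Newton forward-difference form: s_m = 17 + 59·C(m-1,1) + 98·C(m-1,2) + 78·C(m-1,3) + 24·C(m-1,4).
At m = 12: m-1 = 11, so s_{12} = 17 + 649 + 5390 + 12870 + 7920 = 26846.

26846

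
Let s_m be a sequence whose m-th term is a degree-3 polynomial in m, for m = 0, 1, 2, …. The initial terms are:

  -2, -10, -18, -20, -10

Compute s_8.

1st diffs: -8, -8, -2, 10.
2nd diffs: 0, 6, 12.
3rd diffs: 6, 6 (constant).
So s_m = m^3 - 3m^2 - 6m - 2.
Evaluating at m = 8 gives s_8 = 270.

270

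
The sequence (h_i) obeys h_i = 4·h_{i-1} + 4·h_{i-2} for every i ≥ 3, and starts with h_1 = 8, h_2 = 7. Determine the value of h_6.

Step forward from the initial values:
h_3 = 60  h_4 = 268  h_5 = 1312  h_6 = 6320.

6320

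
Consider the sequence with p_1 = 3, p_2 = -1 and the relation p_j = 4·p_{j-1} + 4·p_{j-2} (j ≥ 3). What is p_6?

Iterate the recurrence:
p_3 = 8; p_4 = 28; p_5 = 144; p_6 = 688.

688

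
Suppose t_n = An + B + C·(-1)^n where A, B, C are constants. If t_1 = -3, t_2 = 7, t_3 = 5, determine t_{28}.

111

The three given values yield: A + B - C = -3; 2A + B + C = 7; 3A + B - C = 5.
Subtracting the first from the second: A + 2C = 10.
Subtracting the second from the third: A - 2C = -2.
Solving: C = 3, A = 4, then B = -4.
So t_n = 4·n + (-4) + 3·(-1)^n; at n=28 this is 111.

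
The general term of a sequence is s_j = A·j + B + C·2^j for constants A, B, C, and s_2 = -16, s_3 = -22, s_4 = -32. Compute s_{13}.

-8226

At j = 2, 3, 4: 2A + B + 4C = -16; 3A + B + 8C = -22; 4A + B + 16C = -32.
Subtracting the first from the second: A + 4C = -6.
Subtracting the second from the third: A + 8C = -10.
Solving: C = -1, A = -2, then B = -8.
Therefore s_{13} = -26 + (-8) + (-1)·8192 = -8226.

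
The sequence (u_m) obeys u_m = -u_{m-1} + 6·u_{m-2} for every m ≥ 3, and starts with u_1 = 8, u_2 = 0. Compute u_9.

22224

Iterate the recurrence:
u_3 = 48  u_4 = -48  u_5 = 336  u_6 = -624  u_7 = 2640  u_8 = -6384  u_9 = 22224.
(Characteristic roots are 2 and -3.)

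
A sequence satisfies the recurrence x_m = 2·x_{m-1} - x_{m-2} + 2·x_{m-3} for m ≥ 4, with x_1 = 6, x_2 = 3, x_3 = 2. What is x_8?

Compute successive terms:
x_4 = 13, x_5 = 30, x_6 = 51, x_7 = 98, x_8 = 205.

205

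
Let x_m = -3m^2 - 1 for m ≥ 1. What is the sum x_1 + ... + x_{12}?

Over m = 1..12: Σm = 78, Σm² = 650.
Total = (-3)·650 + (-1)·12 = -1962.

-1962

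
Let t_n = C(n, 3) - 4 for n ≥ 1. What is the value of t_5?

C(5, 3) = 10, so t_5 = 6.

6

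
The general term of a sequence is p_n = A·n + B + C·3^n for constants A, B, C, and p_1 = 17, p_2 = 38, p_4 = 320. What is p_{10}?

At n = 1, 2, 4: A + B + 3C = 17; 2A + B + 9C = 38; 4A + B + 81C = 320.
Subtracting the first from the second: A + 6C = 21.
Subtracting the second from the third: 2A + 72C = 282.
Solving: C = 4, A = -3, then B = 8.
So p_n = -3·n + 8 + 4·3^n; at n=10 this is 236174.

236174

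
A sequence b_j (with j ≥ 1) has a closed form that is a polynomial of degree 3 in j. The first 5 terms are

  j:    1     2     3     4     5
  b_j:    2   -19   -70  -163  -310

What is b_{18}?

1st diffs: -21, -51, -93, -147.
2nd diffs: -30, -42, -54.
3rd diffs: -12, -12 (constant).
Newton forward-difference form: b_j = 2 + (-21)·C(j-1,1) + (-30)·C(j-1,2) + (-12)·C(j-1,3).
At j = 18: j-1 = 17, so b_{18} = 2 - 357 - 4080 - 8160 = -12595.

-12595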